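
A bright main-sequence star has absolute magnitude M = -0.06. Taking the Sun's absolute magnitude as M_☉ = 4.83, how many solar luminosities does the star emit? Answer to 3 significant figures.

L/L_☉ ≈ 90.4

M − M_☉ = -0.06 − 4.83 = -4.890
L/L_☉ = 10^(−0.4 (M − M_☉)) = 10^1.956 = 90.36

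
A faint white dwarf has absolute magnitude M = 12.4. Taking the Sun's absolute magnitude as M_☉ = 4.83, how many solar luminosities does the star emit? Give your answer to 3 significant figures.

M − M_☉ = 12.4 − 4.83 = 7.570
L/L_☉ = 10^(−0.4 (M − M_☉)) = 10^-3.028 = 9.376×10^-4

L/L_☉ ≈ 9.38×10^-4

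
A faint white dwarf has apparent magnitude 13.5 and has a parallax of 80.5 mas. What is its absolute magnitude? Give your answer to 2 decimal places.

M ≈ 13.03

p = 80.5 mas = 0.0805″ → d = 1/p = 12.42 pc
5 log₁₀(d/10 pc) = 5 log₁₀(12.42) − 5 = 0.471
M = m − 5 log₁₀(d/10) = 13.5 − 0.471 = 13.029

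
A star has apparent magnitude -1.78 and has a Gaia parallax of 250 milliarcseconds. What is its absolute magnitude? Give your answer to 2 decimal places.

M ≈ 0.21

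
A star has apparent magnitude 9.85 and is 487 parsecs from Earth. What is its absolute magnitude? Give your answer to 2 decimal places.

5 log₁₀(d/10 pc) = 5 log₁₀(487.0) − 5 = 8.438
M = m − 5 log₁₀(d/10) = 9.85 − 8.438 = 1.412

M ≈ 1.41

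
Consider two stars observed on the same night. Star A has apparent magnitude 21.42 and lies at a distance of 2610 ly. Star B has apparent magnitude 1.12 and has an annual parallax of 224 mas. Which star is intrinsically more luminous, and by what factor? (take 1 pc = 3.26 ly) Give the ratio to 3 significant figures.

Star B is more luminous, by a factor of 4100.

Star A: d = 2610 ly / 3.26 = 800.6 pc
Star A: M = m − 5 log₁₀ d + 5 = 21.42 − 5·2.9034 + 5 = 11.903
Star B: p = 224 mas = 0.224″ → d = 1/p = 4.464 pc
Star B: M = m − 5 log₁₀ d + 5 = 1.12 − 5·0.6498 + 5 = 2.871
ΔM = M_A − M_B = 11.903 − (2.871) = 9.032; smaller M is more luminous → Star B.
L ratio = 10^(0.4 |ΔM|) = 10^3.613 = 4099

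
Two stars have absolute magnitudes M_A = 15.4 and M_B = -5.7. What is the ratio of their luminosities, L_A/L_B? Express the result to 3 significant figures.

ΔM = M_A − M_B = 21.1
L_A/L_B = 10^(−0.4 ΔM) = 10^-8.440 = 3.631×10^-9

L_A/L_B ≈ 3.63×10^-9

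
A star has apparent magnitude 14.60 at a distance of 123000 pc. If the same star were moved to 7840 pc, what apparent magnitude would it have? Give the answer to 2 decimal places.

m ≈ 8.62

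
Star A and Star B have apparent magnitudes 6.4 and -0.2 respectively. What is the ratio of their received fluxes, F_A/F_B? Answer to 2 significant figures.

Magnitude difference = 6.6
Flux ratio = 10^(−0.4 Δm) = 10^(−0.4 × 6.6) = 10^-2.640 = 2.291×10^-3

F_A/F_B ≈ 2.3×10^-3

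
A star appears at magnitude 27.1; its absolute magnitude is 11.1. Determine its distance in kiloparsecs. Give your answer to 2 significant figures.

d ≈ 16 kpc

μ = m − M = 16.000
m − M = 5 log₁₀ d − 5
log₁₀ d = (m − M)/5 + 1 = 4.2000
d = 10^4.2000 = 15850 pc
= 15.85 kpc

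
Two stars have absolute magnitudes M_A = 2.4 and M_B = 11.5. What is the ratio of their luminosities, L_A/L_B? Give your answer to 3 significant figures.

ΔM = M_A − M_B = -9.1
L_A/L_B = 10^(−0.4 ΔM) = 10^3.640 = 4365

L_A/L_B ≈ 4370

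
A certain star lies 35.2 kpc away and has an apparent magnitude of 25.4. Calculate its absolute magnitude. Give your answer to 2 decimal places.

M ≈ 7.67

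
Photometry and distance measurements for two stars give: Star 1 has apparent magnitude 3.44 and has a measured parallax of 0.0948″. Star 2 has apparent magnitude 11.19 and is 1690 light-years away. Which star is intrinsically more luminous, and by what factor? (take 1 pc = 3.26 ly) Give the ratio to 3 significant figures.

Star 1: d = 1/p = 1/0.0948″ = 10.55 pc
Star 1: M = m − 5 log₁₀ d + 5 = 3.44 − 5·1.0232 + 5 = 3.324
Star 2: d = 1690 ly / 3.26 = 518.4 pc
Star 2: M = m − 5 log₁₀ d + 5 = 11.19 − 5·2.7147 + 5 = 2.617
ΔM = M_1 − M_2 = 3.324 − (2.617) = 0.707; smaller M is more luminous → Star 2.
L ratio = 10^(0.4 |ΔM|) = 10^0.283 = 1.918

Star 2 is more luminous, by a factor of 1.92.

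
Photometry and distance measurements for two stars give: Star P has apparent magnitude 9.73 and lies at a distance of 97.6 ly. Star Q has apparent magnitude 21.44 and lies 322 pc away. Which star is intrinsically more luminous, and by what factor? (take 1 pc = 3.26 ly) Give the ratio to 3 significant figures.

Star P: d = 97.6 ly / 3.26 = 29.94 pc
Star P: M = m − 5 log₁₀ d + 5 = 9.73 − 5·1.4762 + 5 = 7.349
Star Q: M = m − 5 log₁₀ d + 5 = 21.44 − 5·2.5079 + 5 = 13.901
ΔM = M_P − M_Q = 7.349 − (13.901) = -6.552; smaller M is more luminous → Star P.
L ratio = 10^(0.4 |ΔM|) = 10^2.621 = 417.6

Star P is more luminous, by a factor of 418.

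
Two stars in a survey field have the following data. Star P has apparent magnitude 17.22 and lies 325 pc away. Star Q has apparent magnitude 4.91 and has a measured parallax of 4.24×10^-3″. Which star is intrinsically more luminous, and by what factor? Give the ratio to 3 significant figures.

Star Q is more luminous, by a factor of 44200.

Star P: M = m − 5 log₁₀ d + 5 = 17.22 − 5·2.5119 + 5 = 9.661
Star Q: d = 1/p = 1/4.24×10^-3″ = 235.8 pc
Star Q: M = m − 5 log₁₀ d + 5 = 4.91 − 5·2.3726 + 5 = -1.953
ΔM = M_P − M_Q = 9.661 − (-1.953) = 11.614; smaller M is more luminous → Star Q.
L ratio = 10^(0.4 |ΔM|) = 10^4.646 = 44210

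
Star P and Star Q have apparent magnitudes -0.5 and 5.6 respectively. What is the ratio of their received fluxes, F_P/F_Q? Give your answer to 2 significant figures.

Δm = -0.5 − (5.6) = -6.1
Flux ratio = 10^(−0.4 Δm) = 10^(−0.4 × -6.1) = 10^2.440 = 275.4

F_P/F_Q ≈ 280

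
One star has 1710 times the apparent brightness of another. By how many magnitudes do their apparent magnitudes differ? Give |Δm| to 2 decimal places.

Pogson: Δm = −2.5 log₁₀(ratio) = −2.5 log₁₀(1710) = −2.5 × 3.2330 = -8.082

|Δm| ≈ 8.08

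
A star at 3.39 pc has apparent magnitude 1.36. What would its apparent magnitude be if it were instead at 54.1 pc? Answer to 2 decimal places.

Flux ∝ 1/d², so Δm = 5 log₁₀(d₂/d₁) = 5 log₁₀(54.1/3.39) = 6.015
m₂ = m₁ + Δm = 1.36 + (6.015) = 7.375

m ≈ 7.37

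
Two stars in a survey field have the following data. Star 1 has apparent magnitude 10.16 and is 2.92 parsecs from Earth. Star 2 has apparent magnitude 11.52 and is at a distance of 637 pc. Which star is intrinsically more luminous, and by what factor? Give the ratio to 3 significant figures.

Star 2 is more luminous, by a factor of 13600.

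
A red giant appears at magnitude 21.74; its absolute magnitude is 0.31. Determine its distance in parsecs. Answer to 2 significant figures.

d ≈ 190000 pc

μ = m − M = 21.430
m − M = 5 log₁₀ d − 5
log₁₀ d = (m − M)/5 + 1 = 5.2860
d = 10^5.2860 = 193200 pc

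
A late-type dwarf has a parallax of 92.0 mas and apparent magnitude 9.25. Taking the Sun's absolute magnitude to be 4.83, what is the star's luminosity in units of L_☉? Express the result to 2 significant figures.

L/L_☉ ≈ 0.020

d = 1/p = 1000/92.0 mas = 10.87 pc
M = m − 5 log₁₀ d + 5 = 9.25 − 5·1.0362 + 5 = 9.069
M − M_☉ = 9.069 − 4.83 = 4.239
L/L_☉ = 10^(−0.4 × 4.239) = 0.02016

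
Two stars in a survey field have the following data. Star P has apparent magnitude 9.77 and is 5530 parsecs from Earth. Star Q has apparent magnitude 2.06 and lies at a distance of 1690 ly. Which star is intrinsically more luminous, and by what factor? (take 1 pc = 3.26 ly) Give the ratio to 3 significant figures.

Star P: M = m − 5 log₁₀ d + 5 = 9.77 − 5·3.7427 + 5 = -3.944
Star Q: d = 1690 ly / 3.26 = 518.4 pc
Star Q: M = m − 5 log₁₀ d + 5 = 2.06 − 5·2.7147 + 5 = -6.513
ΔM = M_P − M_Q = -3.944 − (-6.513) = 2.570; smaller M is more luminous → Star Q.
L ratio = 10^(0.4 |ΔM|) = 10^1.028 = 10.66

Star Q is more luminous, by a factor of 10.7.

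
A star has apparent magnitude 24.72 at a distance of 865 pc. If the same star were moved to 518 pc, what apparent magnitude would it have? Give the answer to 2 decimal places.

m ≈ 23.61

Flux ∝ 1/d², so Δm = 5 log₁₀(d₂/d₁) = 5 log₁₀(518/865) = -1.113
m₂ = m₁ + Δm = 24.72 + (-1.113) = 23.607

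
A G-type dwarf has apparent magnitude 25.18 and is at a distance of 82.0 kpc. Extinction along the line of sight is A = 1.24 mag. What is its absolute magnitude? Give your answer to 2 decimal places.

M ≈ 4.37

d = 82.0 kpc = 82000 pc
5 log₁₀(d/10 pc) = 5 log₁₀(82000) − 5 = 19.569
M = m − 5 log₁₀(d/10) − A = 25.18 − 19.569 − 1.24 = 4.371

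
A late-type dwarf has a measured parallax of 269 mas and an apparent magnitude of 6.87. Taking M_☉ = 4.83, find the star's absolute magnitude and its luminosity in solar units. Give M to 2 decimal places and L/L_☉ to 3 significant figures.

M ≈ 9.02; L/L_☉ ≈ 0.0211

d = 1/p = 1000/269 mas = 3.717 pc
M = m − 5 log₁₀ d + 5 = 6.87 − 5·0.5702 + 5 = 9.019
M − M_☉ = 9.019 − 4.83 = 4.189
L/L_☉ = 10^(−0.4 × 4.189) = 0.02111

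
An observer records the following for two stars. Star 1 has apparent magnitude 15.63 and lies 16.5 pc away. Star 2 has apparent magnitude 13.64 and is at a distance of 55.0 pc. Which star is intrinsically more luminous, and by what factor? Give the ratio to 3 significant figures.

Star 1: M = m − 5 log₁₀ d + 5 = 15.63 − 5·1.2175 + 5 = 14.543
Star 2: M = m − 5 log₁₀ d + 5 = 13.64 − 5·1.7404 + 5 = 9.938
ΔM = M_1 − M_2 = 14.543 − (9.938) = 4.604; smaller M is more luminous → Star 2.
L ratio = 10^(0.4 |ΔM|) = 10^1.842 = 69.46

Star 2 is more luminous, by a factor of 69.5.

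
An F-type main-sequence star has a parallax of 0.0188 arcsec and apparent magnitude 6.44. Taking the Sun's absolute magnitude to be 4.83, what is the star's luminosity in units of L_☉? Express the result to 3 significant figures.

d = 1/p = 1/0.0188″ = 53.19 pc
M = m − 5 log₁₀ d + 5 = 6.44 − 5·1.7258 + 5 = 2.811
M − M_☉ = 2.811 − 4.83 = -2.019
L/L_☉ = 10^(−0.4 × -2.019) = 6.422

L/L_☉ ≈ 6.42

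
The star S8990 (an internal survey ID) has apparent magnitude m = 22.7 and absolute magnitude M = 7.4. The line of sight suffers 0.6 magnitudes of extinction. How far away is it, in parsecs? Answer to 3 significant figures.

m − M = 5 log₁₀(d/10 pc) + A  ⇒  22.7 − (7.4) − 0.6 = 5 log₁₀(d/10)
14.700 = 5 log₁₀(d/10)
log₁₀ d = (m − M − A)/5 + 1 = 3.9400
d = 10^3.9400 = 8710 pc

d ≈ 8710 pc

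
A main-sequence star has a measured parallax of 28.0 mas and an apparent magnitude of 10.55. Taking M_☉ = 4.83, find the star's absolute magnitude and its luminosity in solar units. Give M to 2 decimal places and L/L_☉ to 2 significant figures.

M ≈ 7.79; L/L_☉ ≈ 0.066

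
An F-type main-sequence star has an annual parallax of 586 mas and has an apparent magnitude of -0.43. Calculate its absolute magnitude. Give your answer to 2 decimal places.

M ≈ 3.41

p = 586 mas = 0.586″ → d = 1/p = 1.706 pc
5 log₁₀(d/10 pc) = 5 log₁₀(1.706) − 5 = -3.839
M = m − 5 log₁₀(d/10) = -0.43 + 3.839 = 3.409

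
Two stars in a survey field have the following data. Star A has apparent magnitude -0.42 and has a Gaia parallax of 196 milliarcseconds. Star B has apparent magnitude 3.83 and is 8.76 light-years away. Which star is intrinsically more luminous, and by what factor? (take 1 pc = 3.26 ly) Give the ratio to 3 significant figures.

Star A is more luminous, by a factor of 181.

Star A: p = 196 mas = 0.196″ → d = 1/p = 5.102 pc
Star A: M = m − 5 log₁₀ d + 5 = -0.42 − 5·0.7077 + 5 = 1.041
Star B: d = 8.76 ly / 3.26 = 2.687 pc
Star B: M = m − 5 log₁₀ d + 5 = 3.83 − 5·0.4293 + 5 = 6.684
ΔM = M_A − M_B = 1.041 − (6.684) = -5.642; smaller M is more luminous → Star A.
L ratio = 10^(0.4 |ΔM|) = 10^2.257 = 180.7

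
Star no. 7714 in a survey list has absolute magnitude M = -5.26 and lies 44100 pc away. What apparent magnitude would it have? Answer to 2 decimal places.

m ≈ 12.96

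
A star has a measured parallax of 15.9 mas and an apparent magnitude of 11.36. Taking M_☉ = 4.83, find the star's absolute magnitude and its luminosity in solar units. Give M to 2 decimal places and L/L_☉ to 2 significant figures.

M ≈ 7.37; L/L_☉ ≈ 0.097

d = 1/p = 1000/15.9 mas = 62.89 pc
M = m − 5 log₁₀ d + 5 = 11.36 − 5·1.7986 + 5 = 7.367
M − M_☉ = 7.367 − 4.83 = 2.537
L/L_☉ = 10^(−0.4 × 2.537) = 0.09665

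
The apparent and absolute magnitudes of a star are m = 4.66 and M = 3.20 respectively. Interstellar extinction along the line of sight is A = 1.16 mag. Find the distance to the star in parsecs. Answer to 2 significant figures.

d ≈ 11 pc

m − M = 5 log₁₀(d/10 pc) + A  ⇒  4.66 − (3.20) − 1.16 = 5 log₁₀(d/10)
0.300 = 5 log₁₀(d/10)
log₁₀ d = (m − M − A)/5 + 1 = 1.0600
d = 10^1.0600 = 11.48 pc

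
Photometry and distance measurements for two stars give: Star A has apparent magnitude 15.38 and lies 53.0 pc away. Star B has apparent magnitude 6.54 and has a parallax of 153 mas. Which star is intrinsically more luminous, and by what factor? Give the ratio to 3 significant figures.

Star B is more luminous, by a factor of 52.2.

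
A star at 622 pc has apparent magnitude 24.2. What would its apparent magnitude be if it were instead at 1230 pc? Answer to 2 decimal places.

m ≈ 25.68

Flux ∝ 1/d², so Δm = 5 log₁₀(d₂/d₁) = 5 log₁₀(1230/622) = 1.481
m₂ = m₁ + Δm = 24.2 + (1.481) = 25.681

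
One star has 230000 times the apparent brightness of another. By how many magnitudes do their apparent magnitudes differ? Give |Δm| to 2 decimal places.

Pogson: Δm = −2.5 log₁₀(ratio) = −2.5 log₁₀(230000) = −2.5 × 5.3617 = -13.404

|Δm| ≈ 13.40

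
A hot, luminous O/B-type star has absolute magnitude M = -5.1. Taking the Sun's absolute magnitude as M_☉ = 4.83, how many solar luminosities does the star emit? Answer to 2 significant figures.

M − M_☉ = -5.1 − 4.83 = -9.930
L/L_☉ = 10^(−0.4 (M − M_☉)) = 10^3.972 = 9376

L/L_☉ ≈ 9400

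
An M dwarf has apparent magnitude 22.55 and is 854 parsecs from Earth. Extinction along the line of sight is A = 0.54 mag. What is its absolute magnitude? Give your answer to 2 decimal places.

5 log₁₀(d/10 pc) = 5 log₁₀(854.0) − 5 = 9.657
M = m − 5 log₁₀(d/10) − A = 22.55 − 9.657 − 0.54 = 12.353

M ≈ 12.35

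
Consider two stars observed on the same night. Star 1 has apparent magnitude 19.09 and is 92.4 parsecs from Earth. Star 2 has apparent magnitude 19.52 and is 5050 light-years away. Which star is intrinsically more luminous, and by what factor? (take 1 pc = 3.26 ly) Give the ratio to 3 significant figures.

Star 1: M = m − 5 log₁₀ d + 5 = 19.09 − 5·1.9657 + 5 = 14.262
Star 2: d = 5050 ly / 3.26 = 1549 pc
Star 2: M = m − 5 log₁₀ d + 5 = 19.52 − 5·3.1901 + 5 = 8.570
ΔM = M_1 − M_2 = 14.262 − (8.570) = 5.692; smaller M is more luminous → Star 2.
L ratio = 10^(0.4 |ΔM|) = 10^2.277 = 189.1

Star 2 is more luminous, by a factor of 189.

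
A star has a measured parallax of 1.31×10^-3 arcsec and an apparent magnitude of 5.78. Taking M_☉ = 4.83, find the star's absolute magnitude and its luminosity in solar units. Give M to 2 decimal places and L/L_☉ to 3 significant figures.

M ≈ -3.63; L/L_☉ ≈ 2430

d = 1/p = 1/1.31×10^-3″ = 763.4 pc
M = m − 5 log₁₀ d + 5 = 5.78 − 5·2.8827 + 5 = -3.634
M − M_☉ = -3.634 − 4.83 = -8.464
L/L_☉ = 10^(−0.4 × -8.464) = 2429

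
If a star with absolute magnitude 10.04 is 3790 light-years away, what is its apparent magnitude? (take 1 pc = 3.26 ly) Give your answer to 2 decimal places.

m ≈ 20.37

d = 3790 ly / 3.26 = 1163 pc
m = M + 5 log₁₀ d − 5 = 10.04 + 5·3.0654 − 5 = 20.367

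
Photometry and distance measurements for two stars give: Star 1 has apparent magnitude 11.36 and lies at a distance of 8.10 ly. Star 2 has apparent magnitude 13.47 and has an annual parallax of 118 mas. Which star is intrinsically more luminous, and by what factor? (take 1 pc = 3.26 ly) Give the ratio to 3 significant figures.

Star 2 is more luminous, by a factor of 1.67.

Star 1: d = 8.10 ly / 3.26 = 2.485 pc
Star 1: M = m − 5 log₁₀ d + 5 = 11.36 − 5·0.3953 + 5 = 14.384
Star 2: p = 118 mas = 0.118″ → d = 1/p = 8.475 pc
Star 2: M = m − 5 log₁₀ d + 5 = 13.47 − 5·0.9281 + 5 = 13.829
ΔM = M_1 − M_2 = 14.384 − (13.829) = 0.554; smaller M is more luminous → Star 2.
L ratio = 10^(0.4 |ΔM|) = 10^0.222 = 1.666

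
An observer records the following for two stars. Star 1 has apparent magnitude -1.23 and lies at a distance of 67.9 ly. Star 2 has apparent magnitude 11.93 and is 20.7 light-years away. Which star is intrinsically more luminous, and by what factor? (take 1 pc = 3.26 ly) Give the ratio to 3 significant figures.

Star 1: d = 67.9 ly / 3.26 = 20.83 pc
Star 1: M = m − 5 log₁₀ d + 5 = -1.23 − 5·1.3187 + 5 = -2.823
Star 2: d = 20.7 ly / 3.26 = 6.350 pc
Star 2: M = m − 5 log₁₀ d + 5 = 11.93 − 5·0.8028 + 5 = 12.916
ΔM = M_1 − M_2 = -2.823 − (12.916) = -15.739; smaller M is more luminous → Star 1.
L ratio = 10^(0.4 |ΔM|) = 10^6.296 = 1.976×10^6

Star 1 is more luminous, by a factor of 1.98×10^6.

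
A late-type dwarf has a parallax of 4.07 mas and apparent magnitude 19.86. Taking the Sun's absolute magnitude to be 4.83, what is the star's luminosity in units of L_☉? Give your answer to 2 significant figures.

L/L_☉ ≈ 5.9×10^-4

d = 1/p = 1000/4.07 mas = 245.7 pc
M = m − 5 log₁₀ d + 5 = 19.86 − 5·2.3904 + 5 = 12.908
M − M_☉ = 12.908 − 4.83 = 8.078
L/L_☉ = 10^(−0.4 × 8.078) = 5.872×10^-4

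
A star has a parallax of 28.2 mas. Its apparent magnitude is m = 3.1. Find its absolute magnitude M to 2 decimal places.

M ≈ 0.35

p = 28.2 mas = 0.0282″ → d = 1/p = 35.46 pc
5 log₁₀(d/10 pc) = 5 log₁₀(35.46) − 5 = 2.749
M = m − 5 log₁₀(d/10) = 3.1 − 2.749 = 0.351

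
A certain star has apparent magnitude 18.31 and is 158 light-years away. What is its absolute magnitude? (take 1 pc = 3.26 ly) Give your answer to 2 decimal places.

M ≈ 14.88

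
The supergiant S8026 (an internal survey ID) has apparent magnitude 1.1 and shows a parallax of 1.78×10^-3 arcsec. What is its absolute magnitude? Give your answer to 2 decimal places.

d = 1/p = 1/1.78×10^-3″ = 561.8 pc
5 log₁₀(d/10 pc) = 5 log₁₀(561.8) − 5 = 8.748
M = m − 5 log₁₀(d/10) = 1.1 − 8.748 = -7.648

M ≈ -7.65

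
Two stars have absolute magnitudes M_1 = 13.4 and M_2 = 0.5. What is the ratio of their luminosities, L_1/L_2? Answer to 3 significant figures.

ΔM = M_1 − M_2 = 12.9
L_1/L_2 = 10^(−0.4 ΔM) = 10^-5.160 = 6.918×10^-6

L_1/L_2 ≈ 6.92×10^-6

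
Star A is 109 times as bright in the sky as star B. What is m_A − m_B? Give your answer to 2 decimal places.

m_A − m_B ≈ -5.09

Pogson: Δm = −2.5 log₁₀(ratio) = −2.5 log₁₀(109) = −2.5 × 2.0374 = -5.094
Star A is brighter, so it has the smaller magnitude: the difference is negative.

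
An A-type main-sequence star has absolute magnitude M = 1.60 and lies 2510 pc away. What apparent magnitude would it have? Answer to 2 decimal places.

m ≈ 13.60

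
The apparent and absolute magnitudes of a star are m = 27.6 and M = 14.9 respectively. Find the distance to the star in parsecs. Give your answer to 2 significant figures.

μ = m − M = 12.700
m − M = 5 log₁₀ d − 5
log₁₀ d = (m − M)/5 + 1 = 3.5400
d = 10^3.5400 = 3467 pc

d ≈ 3500 pc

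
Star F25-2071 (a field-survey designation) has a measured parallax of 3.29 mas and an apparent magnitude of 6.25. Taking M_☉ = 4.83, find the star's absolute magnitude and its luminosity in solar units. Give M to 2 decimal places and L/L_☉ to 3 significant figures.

M ≈ -1.16; L/L_☉ ≈ 250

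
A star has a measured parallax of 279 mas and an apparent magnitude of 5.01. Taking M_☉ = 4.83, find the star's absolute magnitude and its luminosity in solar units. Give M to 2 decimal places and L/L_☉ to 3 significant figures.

d = 1/p = 1000/279 mas = 3.584 pc
M = m − 5 log₁₀ d + 5 = 5.01 − 5·0.5544 + 5 = 7.238
M − M_☉ = 7.238 − 4.83 = 2.408
L/L_☉ = 10^(−0.4 × 2.408) = 0.1088

M ≈ 7.24; L/L_☉ ≈ 0.109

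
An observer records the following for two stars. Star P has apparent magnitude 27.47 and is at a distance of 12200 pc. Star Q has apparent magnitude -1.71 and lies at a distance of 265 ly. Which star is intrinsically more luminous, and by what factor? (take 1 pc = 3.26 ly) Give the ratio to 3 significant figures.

Star Q is more luminous, by a factor of 2.09×10^7.

Star P: M = m − 5 log₁₀ d + 5 = 27.47 − 5·4.0864 + 5 = 12.038
Star Q: d = 265 ly / 3.26 = 81.29 pc
Star Q: M = m − 5 log₁₀ d + 5 = -1.71 − 5·1.9100 + 5 = -6.260
ΔM = M_P − M_Q = 12.038 − (-6.260) = 18.298; smaller M is more luminous → Star Q.
L ratio = 10^(0.4 |ΔM|) = 10^7.319 = 2.086×10^7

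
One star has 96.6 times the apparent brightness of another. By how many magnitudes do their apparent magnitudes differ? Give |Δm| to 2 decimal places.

Pogson: Δm = −2.5 log₁₀(ratio) = −2.5 log₁₀(96.6) = −2.5 × 1.9850 = -4.962

|Δm| ≈ 4.96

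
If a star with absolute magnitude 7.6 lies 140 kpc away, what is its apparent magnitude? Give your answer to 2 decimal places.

m ≈ 28.33

d = 140 kpc = 140000 pc
m = M + 5 log₁₀ d − 5 = 7.6 + 5·5.1461 − 5 = 28.331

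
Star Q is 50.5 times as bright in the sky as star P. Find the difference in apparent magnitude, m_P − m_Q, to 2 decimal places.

m_P − m_Q ≈ 4.26

Pogson: Δm = −2.5 log₁₀(ratio) = −2.5 log₁₀(50.5) = −2.5 × 1.7033 = -4.258
Star Q is brighter so has the smaller magnitude: m_P − m_Q is positive.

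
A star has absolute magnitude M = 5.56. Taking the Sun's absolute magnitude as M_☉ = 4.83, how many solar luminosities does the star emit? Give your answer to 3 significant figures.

L/L_☉ ≈ 0.511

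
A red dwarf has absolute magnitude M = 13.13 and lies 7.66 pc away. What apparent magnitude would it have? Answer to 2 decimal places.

m ≈ 12.55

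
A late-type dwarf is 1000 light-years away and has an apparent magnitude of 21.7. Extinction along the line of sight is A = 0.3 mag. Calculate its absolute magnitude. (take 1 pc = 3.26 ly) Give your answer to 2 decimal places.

M ≈ 13.97

d = 1000 ly / 3.26 = 306.7 pc
5 log₁₀(d/10 pc) = 5 log₁₀(306.7) − 5 = 7.434
M = m − 5 log₁₀(d/10) − A = 21.7 − 7.434 − 0.3 = 13.966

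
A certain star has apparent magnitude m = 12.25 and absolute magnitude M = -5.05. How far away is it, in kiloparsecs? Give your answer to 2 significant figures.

d ≈ 29 kpc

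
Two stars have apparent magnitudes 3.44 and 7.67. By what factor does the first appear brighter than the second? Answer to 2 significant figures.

Magnitude difference = -4.23
Flux ratio = 10^(−0.4 Δm) = 10^(−0.4 × -4.23) = 10^1.692 = 49.20

49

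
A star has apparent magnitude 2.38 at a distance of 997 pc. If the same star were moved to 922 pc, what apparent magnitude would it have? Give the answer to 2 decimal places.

m ≈ 2.21

Flux ∝ 1/d², so Δm = 5 log₁₀(d₂/d₁) = 5 log₁₀(922/997) = -0.170
m₂ = m₁ + Δm = 2.38 + (-0.170) = 2.210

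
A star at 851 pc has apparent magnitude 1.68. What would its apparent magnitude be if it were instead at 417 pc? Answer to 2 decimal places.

m ≈ 0.13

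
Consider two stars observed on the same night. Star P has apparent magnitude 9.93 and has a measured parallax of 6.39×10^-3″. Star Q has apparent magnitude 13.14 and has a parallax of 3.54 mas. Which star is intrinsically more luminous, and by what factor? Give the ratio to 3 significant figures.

Star P is more luminous, by a factor of 5.90.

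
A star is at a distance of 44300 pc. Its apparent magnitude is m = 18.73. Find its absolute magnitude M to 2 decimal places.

5 log₁₀(d/10 pc) = 5 log₁₀(44300) − 5 = 18.232
M = m − 5 log₁₀(d/10) = 18.73 − 18.232 = 0.498

M ≈ 0.50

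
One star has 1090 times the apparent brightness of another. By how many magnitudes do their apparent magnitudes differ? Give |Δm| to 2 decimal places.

|Δm| ≈ 7.59

Pogson: Δm = −2.5 log₁₀(ratio) = −2.5 log₁₀(1090) = −2.5 × 3.0374 = -7.594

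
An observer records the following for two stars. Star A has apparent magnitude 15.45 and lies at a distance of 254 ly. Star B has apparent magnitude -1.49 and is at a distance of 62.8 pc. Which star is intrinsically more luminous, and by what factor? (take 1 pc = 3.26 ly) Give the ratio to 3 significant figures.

Star B is more luminous, by a factor of 3.88×10^6.

Star A: d = 254 ly / 3.26 = 77.91 pc
Star A: M = m − 5 log₁₀ d + 5 = 15.45 − 5·1.8916 + 5 = 10.992
Star B: M = m − 5 log₁₀ d + 5 = -1.49 − 5·1.7980 + 5 = -5.480
ΔM = M_A − M_B = 10.992 − (-5.480) = 16.472; smaller M is more luminous → Star B.
L ratio = 10^(0.4 |ΔM|) = 10^6.589 = 3.879×10^6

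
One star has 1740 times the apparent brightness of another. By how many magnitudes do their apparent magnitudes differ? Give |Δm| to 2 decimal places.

Pogson: Δm = −2.5 log₁₀(ratio) = −2.5 log₁₀(1740) = −2.5 × 3.2405 = -8.101

|Δm| ≈ 8.10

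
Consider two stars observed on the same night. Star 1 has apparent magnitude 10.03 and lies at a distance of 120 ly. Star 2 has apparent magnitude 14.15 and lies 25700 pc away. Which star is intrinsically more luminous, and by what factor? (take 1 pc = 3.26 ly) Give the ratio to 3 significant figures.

Star 1: d = 120 ly / 3.26 = 36.81 pc
Star 1: M = m − 5 log₁₀ d + 5 = 10.03 − 5·1.5660 + 5 = 7.200
Star 2: M = m − 5 log₁₀ d + 5 = 14.15 − 5·4.4099 + 5 = -2.900
ΔM = M_1 − M_2 = 7.200 − (-2.900) = 10.100; smaller M is more luminous → Star 2.
L ratio = 10^(0.4 |ΔM|) = 10^4.040 = 10960

Star 2 is more luminous, by a factor of 11000.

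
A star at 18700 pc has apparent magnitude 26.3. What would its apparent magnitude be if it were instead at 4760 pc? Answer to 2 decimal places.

Flux ∝ 1/d², so Δm = 5 log₁₀(d₂/d₁) = 5 log₁₀(4760/18700) = -2.971
m₂ = m₁ + Δm = 26.3 + (-2.971) = 23.329

m ≈ 23.33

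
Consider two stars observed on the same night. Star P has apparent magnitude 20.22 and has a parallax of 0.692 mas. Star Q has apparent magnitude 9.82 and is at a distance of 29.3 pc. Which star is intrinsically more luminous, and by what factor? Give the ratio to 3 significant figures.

Star Q is more luminous, by a factor of 5.94.

Star P: p = 0.692 mas = 6.92×10^-4″ → d = 1/p = 1445 pc
Star P: M = m − 5 log₁₀ d + 5 = 20.22 − 5·3.1599 + 5 = 9.421
Star Q: M = m − 5 log₁₀ d + 5 = 9.82 − 5·1.4669 + 5 = 7.486
ΔM = M_P − M_Q = 9.421 − (7.486) = 1.935; smaller M is more luminous → Star Q.
L ratio = 10^(0.4 |ΔM|) = 10^0.774 = 5.942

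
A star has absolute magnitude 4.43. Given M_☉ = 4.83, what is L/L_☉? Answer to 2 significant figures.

M − M_☉ = 4.43 − 4.83 = -0.400
L/L_☉ = 10^(−0.4 (M − M_☉)) = 10^0.160 = 1.445

L/L_☉ ≈ 1.4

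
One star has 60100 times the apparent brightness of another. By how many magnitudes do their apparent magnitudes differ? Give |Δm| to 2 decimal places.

Pogson: Δm = −2.5 log₁₀(ratio) = −2.5 log₁₀(60100) = −2.5 × 4.7789 = -11.947

|Δm| ≈ 11.95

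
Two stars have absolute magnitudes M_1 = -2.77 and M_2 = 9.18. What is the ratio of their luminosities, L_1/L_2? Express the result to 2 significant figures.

L_1/L_2 ≈ 60000

ΔM = M_1 − M_2 = -11.95
L_1/L_2 = 10^(−0.4 ΔM) = 10^4.780 = 60260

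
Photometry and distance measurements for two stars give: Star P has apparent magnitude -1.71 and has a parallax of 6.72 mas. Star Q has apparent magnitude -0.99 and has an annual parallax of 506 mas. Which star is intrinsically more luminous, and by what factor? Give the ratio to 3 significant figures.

Star P: p = 6.72 mas = 6.72×10^-3″ → d = 1/p = 148.8 pc
Star P: M = m − 5 log₁₀ d + 5 = -1.71 − 5·2.1726 + 5 = -7.573
Star Q: p = 506 mas = 0.506″ → d = 1/p = 1.976 pc
Star Q: M = m − 5 log₁₀ d + 5 = -0.99 − 5·0.2958 + 5 = 2.531
ΔM = M_P − M_Q = -7.573 − (2.531) = -10.104; smaller M is more luminous → Star P.
L ratio = 10^(0.4 |ΔM|) = 10^4.042 = 11000

Star P is more luminous, by a factor of 11000.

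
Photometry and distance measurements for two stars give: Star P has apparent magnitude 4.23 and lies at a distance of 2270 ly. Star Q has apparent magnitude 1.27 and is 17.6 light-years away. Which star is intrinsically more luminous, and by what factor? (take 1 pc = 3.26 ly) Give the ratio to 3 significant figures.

Star P is more luminous, by a factor of 1090.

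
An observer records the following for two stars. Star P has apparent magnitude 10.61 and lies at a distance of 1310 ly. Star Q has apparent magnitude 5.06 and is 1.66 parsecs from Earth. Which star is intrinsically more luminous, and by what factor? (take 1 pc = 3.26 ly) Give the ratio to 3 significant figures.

Star P: d = 1310 ly / 3.26 = 401.8 pc
Star P: M = m − 5 log₁₀ d + 5 = 10.61 − 5·2.6041 + 5 = 2.590
Star Q: M = m − 5 log₁₀ d + 5 = 5.06 − 5·0.2201 + 5 = 8.959
ΔM = M_P − M_Q = 2.590 − (8.959) = -6.370; smaller M is more luminous → Star P.
L ratio = 10^(0.4 |ΔM|) = 10^2.548 = 353.1

Star P is more luminous, by a factor of 353.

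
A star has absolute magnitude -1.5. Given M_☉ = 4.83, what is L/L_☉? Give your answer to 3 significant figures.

L/L_☉ ≈ 340

M − M_☉ = -1.5 − 4.83 = -6.330
L/L_☉ = 10^(−0.4 (M − M_☉)) = 10^2.532 = 340.4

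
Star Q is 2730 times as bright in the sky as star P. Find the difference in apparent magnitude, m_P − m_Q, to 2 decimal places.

Pogson: Δm = −2.5 log₁₀(ratio) = −2.5 log₁₀(2730) = −2.5 × 3.4362 = -8.590
Star Q is brighter so has the smaller magnitude: m_P − m_Q is positive.

m_P − m_Q ≈ 8.59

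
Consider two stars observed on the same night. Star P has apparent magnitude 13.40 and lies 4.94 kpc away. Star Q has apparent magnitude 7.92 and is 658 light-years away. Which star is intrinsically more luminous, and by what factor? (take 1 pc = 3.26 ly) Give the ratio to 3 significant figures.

Star P is more luminous, by a factor of 3.85.

Star P: d = 4.94 kpc = 4940 pc
Star P: M = m − 5 log₁₀ d + 5 = 13.40 − 5·3.6937 + 5 = -0.069
Star Q: d = 658 ly / 3.26 = 201.8 pc
Star Q: M = m − 5 log₁₀ d + 5 = 7.92 − 5·2.3050 + 5 = 1.395
ΔM = M_P − M_Q = -0.069 − (1.395) = -1.464; smaller M is more luminous → Star P.
L ratio = 10^(0.4 |ΔM|) = 10^0.585 = 3.850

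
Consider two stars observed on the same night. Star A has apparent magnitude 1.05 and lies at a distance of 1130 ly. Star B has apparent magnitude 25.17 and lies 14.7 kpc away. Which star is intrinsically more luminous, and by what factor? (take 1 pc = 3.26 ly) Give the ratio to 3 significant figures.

Star A is more luminous, by a factor of 2.47×10^6.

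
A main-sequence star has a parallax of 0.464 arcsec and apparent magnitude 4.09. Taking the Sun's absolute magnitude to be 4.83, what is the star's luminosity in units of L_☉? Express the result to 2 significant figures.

d = 1/p = 1/0.464″ = 2.155 pc
M = m − 5 log₁₀ d + 5 = 4.09 − 5·0.3335 + 5 = 7.423
M − M_☉ = 7.423 − 4.83 = 2.593
L/L_☉ = 10^(−0.4 × 2.593) = 0.09183

L/L_☉ ≈ 0.092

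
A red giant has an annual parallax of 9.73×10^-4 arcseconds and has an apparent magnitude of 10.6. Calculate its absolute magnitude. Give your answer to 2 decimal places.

M ≈ 0.54

d = 1/p = 1/9.73×10^-4″ = 1028 pc
5 log₁₀(d/10 pc) = 5 log₁₀(1028) − 5 = 10.059
M = m − 5 log₁₀(d/10) = 10.6 − 10.059 = 0.541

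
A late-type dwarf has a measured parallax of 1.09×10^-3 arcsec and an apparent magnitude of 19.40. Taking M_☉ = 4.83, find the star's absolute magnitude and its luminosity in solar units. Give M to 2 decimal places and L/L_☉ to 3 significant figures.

d = 1/p = 1/1.09×10^-3″ = 917.4 pc
M = m − 5 log₁₀ d + 5 = 19.40 − 5·2.9626 + 5 = 9.587
M − M_☉ = 9.587 − 4.83 = 4.757
L/L_☉ = 10^(−0.4 × 4.757) = 0.01251

M ≈ 9.59; L/L_☉ ≈ 0.0125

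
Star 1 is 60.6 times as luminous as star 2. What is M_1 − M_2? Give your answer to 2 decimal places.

Pogson: ΔM = −2.5 log₁₀(ratio) = −2.5 log₁₀(60.6) = −2.5 × 1.7825 = -4.456
Star 1 is brighter, so it has the smaller magnitude: the difference is negative.

M_1 − M_2 ≈ -4.46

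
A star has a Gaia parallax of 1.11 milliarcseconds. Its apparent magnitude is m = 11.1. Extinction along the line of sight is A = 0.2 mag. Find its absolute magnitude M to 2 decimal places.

M ≈ 1.13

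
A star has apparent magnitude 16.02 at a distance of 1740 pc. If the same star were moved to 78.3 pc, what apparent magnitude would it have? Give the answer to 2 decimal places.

Flux ∝ 1/d², so Δm = 5 log₁₀(d₂/d₁) = 5 log₁₀(78.3/1740) = -6.734
m₂ = m₁ + Δm = 16.02 + (-6.734) = 9.286

m ≈ 9.29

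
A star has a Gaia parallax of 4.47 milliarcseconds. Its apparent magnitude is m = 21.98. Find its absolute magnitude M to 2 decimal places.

p = 4.47 mas = 4.47×10^-3″ → d = 1/p = 223.7 pc
5 log₁₀(d/10 pc) = 5 log₁₀(223.7) − 5 = 6.748
M = m − 5 log₁₀(d/10) = 21.98 − 6.748 = 15.232

M ≈ 15.23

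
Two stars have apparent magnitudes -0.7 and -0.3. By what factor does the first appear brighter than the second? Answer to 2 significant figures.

1.4

Magnitude difference = -0.4
Flux ratio = 10^(−0.4 Δm) = 10^(−0.4 × -0.4) = 10^0.160 = 1.445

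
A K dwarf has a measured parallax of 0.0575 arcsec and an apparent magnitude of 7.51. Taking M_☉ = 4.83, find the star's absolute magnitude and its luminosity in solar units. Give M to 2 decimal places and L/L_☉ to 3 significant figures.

M ≈ 6.31; L/L_☉ ≈ 0.256

d = 1/p = 1/0.0575″ = 17.39 pc
M = m − 5 log₁₀ d + 5 = 7.51 − 5·1.2403 + 5 = 6.308
M − M_☉ = 6.308 − 4.83 = 1.478
L/L_☉ = 10^(−0.4 × 1.478) = 0.2563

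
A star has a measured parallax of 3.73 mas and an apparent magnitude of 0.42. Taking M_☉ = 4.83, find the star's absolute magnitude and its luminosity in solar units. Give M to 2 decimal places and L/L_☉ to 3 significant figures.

d = 1/p = 1000/3.73 mas = 268.1 pc
M = m − 5 log₁₀ d + 5 = 0.42 − 5·2.4283 + 5 = -6.721
M − M_☉ = -6.721 − 4.83 = -11.551
L/L_☉ = 10^(−0.4 × -11.551) = 41740

M ≈ -6.72; L/L_☉ ≈ 41700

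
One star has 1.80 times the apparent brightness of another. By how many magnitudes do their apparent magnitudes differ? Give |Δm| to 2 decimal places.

|Δm| ≈ 0.64

Pogson: Δm = −2.5 log₁₀(ratio) = −2.5 log₁₀(1.80) = −2.5 × 0.2553 = -0.638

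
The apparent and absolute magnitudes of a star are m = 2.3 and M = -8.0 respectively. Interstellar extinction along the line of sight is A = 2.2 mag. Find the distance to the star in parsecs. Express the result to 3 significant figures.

m − M = 5 log₁₀(d/10 pc) + A  ⇒  2.3 − (-8.0) − 2.2 = 5 log₁₀(d/10)
8.100 = 5 log₁₀(d/10)
log₁₀ d = (m − M − A)/5 + 1 = 2.6200
d = 10^2.6200 = 416.9 pc

d ≈ 417 pc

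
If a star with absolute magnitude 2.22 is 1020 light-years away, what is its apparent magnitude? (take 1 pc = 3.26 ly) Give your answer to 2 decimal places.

m ≈ 9.70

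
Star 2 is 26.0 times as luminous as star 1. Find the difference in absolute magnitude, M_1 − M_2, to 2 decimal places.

M_1 − M_2 ≈ 3.54

Pogson: ΔM = −2.5 log₁₀(ratio) = −2.5 log₁₀(26.0) = −2.5 × 1.4150 = -3.537
Star 2 is brighter so has the smaller magnitude: M_1 − M_2 is positive.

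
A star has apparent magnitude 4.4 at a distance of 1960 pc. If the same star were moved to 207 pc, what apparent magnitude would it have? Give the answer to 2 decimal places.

m ≈ -0.48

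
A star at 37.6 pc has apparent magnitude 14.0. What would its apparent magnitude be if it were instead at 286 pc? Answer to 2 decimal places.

m ≈ 18.41

Flux ∝ 1/d², so Δm = 5 log₁₀(d₂/d₁) = 5 log₁₀(286/37.6) = 4.406
m₂ = m₁ + Δm = 14.0 + (4.406) = 18.406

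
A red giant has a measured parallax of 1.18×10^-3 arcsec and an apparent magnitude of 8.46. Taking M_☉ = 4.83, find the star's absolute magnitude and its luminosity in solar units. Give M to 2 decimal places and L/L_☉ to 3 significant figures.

d = 1/p = 1/1.18×10^-3″ = 847.5 pc
M = m − 5 log₁₀ d + 5 = 8.46 − 5·2.9281 + 5 = -1.181
M − M_☉ = -1.181 − 4.83 = -6.011
L/L_☉ = 10^(−0.4 × -6.011) = 253.7

M ≈ -1.18; L/L_☉ ≈ 254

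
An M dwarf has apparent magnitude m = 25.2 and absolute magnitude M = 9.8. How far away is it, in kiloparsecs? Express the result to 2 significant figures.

d ≈ 12 kpc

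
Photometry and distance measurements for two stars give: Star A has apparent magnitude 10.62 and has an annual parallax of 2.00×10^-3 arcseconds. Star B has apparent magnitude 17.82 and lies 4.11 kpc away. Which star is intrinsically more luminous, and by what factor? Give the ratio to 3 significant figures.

Star A: d = 1/p = 1/2.00×10^-3″ = 500.0 pc
Star A: M = m − 5 log₁₀ d + 5 = 10.62 − 5·2.6990 + 5 = 2.125
Star B: d = 4.11 kpc = 4110 pc
Star B: M = m − 5 log₁₀ d + 5 = 17.82 − 5·3.6138 + 5 = 4.751
ΔM = M_A − M_B = 2.125 − (4.751) = -2.626; smaller M is more luminous → Star A.
L ratio = 10^(0.4 |ΔM|) = 10^1.050 = 11.23

Star A is more luminous, by a factor of 11.2.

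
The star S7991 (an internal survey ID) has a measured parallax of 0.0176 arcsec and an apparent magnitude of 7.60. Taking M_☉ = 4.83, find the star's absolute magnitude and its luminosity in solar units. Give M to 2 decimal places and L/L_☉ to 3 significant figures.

M ≈ 3.83; L/L_☉ ≈ 2.52

d = 1/p = 1/0.0176″ = 56.82 pc
M = m − 5 log₁₀ d + 5 = 7.60 − 5·1.7545 + 5 = 3.828
M − M_☉ = 3.828 − 4.83 = -1.002
L/L_☉ = 10^(−0.4 × -1.002) = 2.518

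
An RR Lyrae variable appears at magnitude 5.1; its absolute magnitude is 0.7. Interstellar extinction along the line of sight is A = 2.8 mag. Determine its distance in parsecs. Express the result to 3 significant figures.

d ≈ 20.9 pc

m − M = 5 log₁₀(d/10 pc) + A  ⇒  5.1 − (0.7) − 2.8 = 5 log₁₀(d/10)
1.600 = 5 log₁₀(d/10)
log₁₀ d = (m − M − A)/5 + 1 = 1.3200
d = 10^1.3200 = 20.89 pc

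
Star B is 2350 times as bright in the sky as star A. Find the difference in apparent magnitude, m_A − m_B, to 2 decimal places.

m_A − m_B ≈ 8.43

Pogson: Δm = −2.5 log₁₀(ratio) = −2.5 log₁₀(2350) = −2.5 × 3.3711 = -8.428
Star B is brighter so has the smaller magnitude: m_A − m_B is positive.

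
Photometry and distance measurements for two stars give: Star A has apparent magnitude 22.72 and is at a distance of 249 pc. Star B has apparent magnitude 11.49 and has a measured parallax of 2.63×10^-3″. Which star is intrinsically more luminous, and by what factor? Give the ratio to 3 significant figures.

Star B is more luminous, by a factor of 72400.

Star A: M = m − 5 log₁₀ d + 5 = 22.72 − 5·2.3962 + 5 = 15.739
Star B: d = 1/p = 1/2.63×10^-3″ = 380.2 pc
Star B: M = m − 5 log₁₀ d + 5 = 11.49 − 5·2.5800 + 5 = 3.590
ΔM = M_A − M_B = 15.739 − (3.590) = 12.149; smaller M is more luminous → Star B.
L ratio = 10^(0.4 |ΔM|) = 10^4.860 = 72390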